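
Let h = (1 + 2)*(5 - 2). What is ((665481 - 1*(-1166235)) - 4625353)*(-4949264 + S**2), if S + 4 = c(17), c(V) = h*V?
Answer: 13764425498131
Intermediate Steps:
h = 9 (h = 3*3 = 9)
c(V) = 9*V
S = 149 (S = -4 + 9*17 = -4 + 153 = 149)
((665481 - 1*(-1166235)) - 4625353)*(-4949264 + S**2) = ((665481 - 1*(-1166235)) - 4625353)*(-4949264 + 149**2) = ((665481 + 1166235) - 4625353)*(-4949264 + 22201) = (1831716 - 4625353)*(-4927063) = -2793637*(-4927063) = 13764425498131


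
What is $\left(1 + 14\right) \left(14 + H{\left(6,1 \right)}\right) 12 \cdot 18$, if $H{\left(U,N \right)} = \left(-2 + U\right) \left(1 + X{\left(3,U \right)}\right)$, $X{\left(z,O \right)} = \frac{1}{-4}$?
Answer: $55080$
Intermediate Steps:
$X{\left(z,O \right)} = - \frac{1}{4}$
$H{\left(U,N \right)} = - \frac{3}{2} + \frac{3 U}{4}$ ($H{\left(U,N \right)} = \left(-2 + U\right) \left(1 - \frac{1}{4}\right) = \left(-2 + U\right) \frac{3}{4} = - \frac{3}{2} + \frac{3 U}{4}$)
$\left(1 + 14\right) \left(14 + H{\left(6,1 \right)}\right) 12 \cdot 18 = \left(1 + 14\right) \left(14 + \left(- \frac{3}{2} + \frac{3}{4} \cdot 6\right)\right) 12 \cdot 18 = 15 \left(14 + \left(- \frac{3}{2} + \frac{9}{2}\right)\right) 12 \cdot 18 = 15 \left(14 + 3\right) 12 \cdot 18 = 15 \cdot 17 \cdot 12 \cdot 18 = 255 \cdot 12 \cdot 18 = 3060 \cdot 18 = 55080$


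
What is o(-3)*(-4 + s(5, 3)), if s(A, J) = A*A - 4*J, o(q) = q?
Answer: -27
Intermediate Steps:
s(A, J) = A**2 - 4*J
o(-3)*(-4 + s(5, 3)) = -3*(-4 + (5**2 - 4*3)) = -3*(-4 + (25 - 12)) = -3*(-4 + 13) = -3*9 = -27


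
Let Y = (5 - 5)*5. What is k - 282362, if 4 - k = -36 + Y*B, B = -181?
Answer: -282322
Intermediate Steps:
Y = 0 (Y = 0*5 = 0)
k = 40 (k = 4 - (-36 + 0*(-181)) = 4 - (-36 + 0) = 4 - 1*(-36) = 4 + 36 = 40)
k - 282362 = 40 - 282362 = -282322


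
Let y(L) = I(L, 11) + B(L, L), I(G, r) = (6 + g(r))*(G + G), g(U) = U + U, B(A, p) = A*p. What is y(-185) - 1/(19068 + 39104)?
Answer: 1388274779/58172 ≈ 23865.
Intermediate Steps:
g(U) = 2*U
I(G, r) = 2*G*(6 + 2*r) (I(G, r) = (6 + 2*r)*(G + G) = (6 + 2*r)*(2*G) = 2*G*(6 + 2*r))
y(L) = L² + 56*L (y(L) = 4*L*(3 + 11) + L*L = 4*L*14 + L² = 56*L + L² = L² + 56*L)
y(-185) - 1/(19068 + 39104) = -185*(56 - 185) - 1/(19068 + 39104) = -185*(-129) - 1/58172 = 23865 - 1*1/58172 = 23865 - 1/58172 = 1388274779/58172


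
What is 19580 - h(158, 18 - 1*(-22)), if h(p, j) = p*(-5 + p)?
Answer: -4594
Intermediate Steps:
19580 - h(158, 18 - 1*(-22)) = 19580 - 158*(-5 + 158) = 19580 - 158*153 = 19580 - 1*24174 = 19580 - 24174 = -4594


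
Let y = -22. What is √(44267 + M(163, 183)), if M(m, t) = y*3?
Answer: √44201 ≈ 210.24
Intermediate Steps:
M(m, t) = -66 (M(m, t) = -22*3 = -66)
√(44267 + M(163, 183)) = √(44267 - 66) = √44201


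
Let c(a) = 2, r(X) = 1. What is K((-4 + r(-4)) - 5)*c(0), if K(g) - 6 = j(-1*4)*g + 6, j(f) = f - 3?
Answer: 136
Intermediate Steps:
j(f) = -3 + f
K(g) = 12 - 7*g (K(g) = 6 + ((-3 - 1*4)*g + 6) = 6 + ((-3 - 4)*g + 6) = 6 + (-7*g + 6) = 6 + (6 - 7*g) = 12 - 7*g)
K((-4 + r(-4)) - 5)*c(0) = (12 - 7*((-4 + 1) - 5))*2 = (12 - 7*(-3 - 5))*2 = (12 - 7*(-8))*2 = (12 + 56)*2 = 68*2 = 136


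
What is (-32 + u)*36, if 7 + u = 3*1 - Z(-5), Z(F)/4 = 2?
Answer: -1584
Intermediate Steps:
Z(F) = 8 (Z(F) = 4*2 = 8)
u = -12 (u = -7 + (3*1 - 1*8) = -7 + (3 - 8) = -7 - 5 = -12)
(-32 + u)*36 = (-32 - 12)*36 = -44*36 = -1584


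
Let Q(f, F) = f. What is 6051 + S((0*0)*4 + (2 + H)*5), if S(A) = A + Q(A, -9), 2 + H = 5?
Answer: 6101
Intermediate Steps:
H = 3 (H = -2 + 5 = 3)
S(A) = 2*A (S(A) = A + A = 2*A)
6051 + S((0*0)*4 + (2 + H)*5) = 6051 + 2*((0*0)*4 + (2 + 3)*5) = 6051 + 2*(0*4 + 5*5) = 6051 + 2*(0 + 25) = 6051 + 2*25 = 6051 + 50 = 6101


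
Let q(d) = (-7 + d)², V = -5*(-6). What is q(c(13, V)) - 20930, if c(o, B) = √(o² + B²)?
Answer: -20930 + (7 - √1069)² ≈ -20270.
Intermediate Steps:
V = 30
c(o, B) = √(B² + o²)
q(c(13, V)) - 20930 = (-7 + √(30² + 13²))² - 20930 = (-7 + √(900 + 169))² - 20930 = (-7 + √1069)² - 20930 = -20930 + (-7 + √1069)²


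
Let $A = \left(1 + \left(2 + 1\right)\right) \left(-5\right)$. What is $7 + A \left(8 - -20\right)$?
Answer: $-553$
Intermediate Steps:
$A = -20$ ($A = \left(1 + 3\right) \left(-5\right) = 4 \left(-5\right) = -20$)
$7 + A \left(8 - -20\right) = 7 - 20 \left(8 - -20\right) = 7 - 20 \left(8 + 20\right) = 7 - 560 = -553$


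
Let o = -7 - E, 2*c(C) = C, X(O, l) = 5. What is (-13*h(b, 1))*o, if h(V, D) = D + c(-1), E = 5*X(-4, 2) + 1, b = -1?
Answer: 429/2 ≈ 214.50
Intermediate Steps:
c(C) = C/2
E = 26 (E = 5*5 + 1 = 25 + 1 = 26)
h(V, D) = -½ + D (h(V, D) = D + (½)*(-1) = D - ½ = -½ + D)
o = -33 (o = -7 - 1*26 = -7 - 26 = -33)
(-13*h(b, 1))*o = -13*(-½ + 1)*(-33) = -13*½*(-33) = -13/2*(-33) = 429/2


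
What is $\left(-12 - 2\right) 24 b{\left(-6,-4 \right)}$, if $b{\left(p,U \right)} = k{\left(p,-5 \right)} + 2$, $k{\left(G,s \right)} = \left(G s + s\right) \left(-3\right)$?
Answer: $24528$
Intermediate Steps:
$k{\left(G,s \right)} = - 3 s - 3 G s$ ($k{\left(G,s \right)} = \left(s + G s\right) \left(-3\right) = - 3 s - 3 G s$)
$b{\left(p,U \right)} = 17 + 15 p$ ($b{\left(p,U \right)} = \left(-3\right) \left(-5\right) \left(1 + p\right) + 2 = \left(15 + 15 p\right) + 2 = 17 + 15 p$)
$\left(-12 - 2\right) 24 b{\left(-6,-4 \right)} = \left(-12 - 2\right) 24 \left(17 + 15 \left(-6\right)\right) = \left(-14\right) 24 \left(17 - 90\right) = \left(-336\right) \left(-73\right) = 24528$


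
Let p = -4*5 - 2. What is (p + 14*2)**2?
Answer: 36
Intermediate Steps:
p = -22 (p = -20 - 2 = -22)
(p + 14*2)**2 = (-22 + 14*2)**2 = (-22 + 28)**2 = 6**2 = 36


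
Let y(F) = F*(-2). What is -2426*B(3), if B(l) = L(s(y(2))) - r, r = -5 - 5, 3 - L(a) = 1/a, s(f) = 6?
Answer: -93401/3 ≈ -31134.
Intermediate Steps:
y(F) = -2*F
L(a) = 3 - 1/a
r = -10
B(l) = 77/6 (B(l) = (3 - 1/6) - 1*(-10) = (3 - 1*⅙) + 10 = (3 - ⅙) + 10 = 17/6 + 10 = 77/6)
-2426*B(3) = -2426*77/6 = -93401/3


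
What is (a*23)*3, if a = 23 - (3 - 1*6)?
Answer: 1794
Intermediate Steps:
a = 26 (a = 23 - (3 - 6) = 23 - 1*(-3) = 23 + 3 = 26)
(a*23)*3 = (26*23)*3 = 598*3 = 1794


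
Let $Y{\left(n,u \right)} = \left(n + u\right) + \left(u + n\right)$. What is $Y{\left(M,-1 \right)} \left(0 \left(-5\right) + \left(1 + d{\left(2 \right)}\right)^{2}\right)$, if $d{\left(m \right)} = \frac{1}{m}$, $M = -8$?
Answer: $- \frac{81}{2} \approx -40.5$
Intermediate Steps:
$Y{\left(n,u \right)} = 2 n + 2 u$ ($Y{\left(n,u \right)} = \left(n + u\right) + \left(n + u\right) = 2 n + 2 u$)
$Y{\left(M,-1 \right)} \left(0 \left(-5\right) + \left(1 + d{\left(2 \right)}\right)^{2}\right) = \left(2 \left(-8\right) + 2 \left(-1\right)\right) \left(0 \left(-5\right) + \left(1 + \frac{1}{2}\right)^{2}\right) = \left(-16 - 2\right) \left(0 + \left(1 + \frac{1}{2}\right)^{2}\right) = - 18 \left(0 + \left(\frac{3}{2}\right)^{2}\right) = - 18 \left(0 + \frac{9}{4}\right) = \left(-18\right) \frac{9}{4} = - \frac{81}{2}$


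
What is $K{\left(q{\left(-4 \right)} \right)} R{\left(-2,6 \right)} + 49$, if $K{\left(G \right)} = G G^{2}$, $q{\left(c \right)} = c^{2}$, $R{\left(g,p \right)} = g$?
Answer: $-8143$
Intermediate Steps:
$K{\left(G \right)} = G^{3}$
$K{\left(q{\left(-4 \right)} \right)} R{\left(-2,6 \right)} + 49 = \left(\left(-4\right)^{2}\right)^{3} \left(-2\right) + 49 = 16^{3} \left(-2\right) + 49 = 4096 \left(-2\right) + 49 = -8192 + 49 = -8143$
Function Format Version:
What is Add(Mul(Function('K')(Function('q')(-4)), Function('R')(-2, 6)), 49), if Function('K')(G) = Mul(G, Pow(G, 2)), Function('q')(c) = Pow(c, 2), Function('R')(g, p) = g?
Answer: -8143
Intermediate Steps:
Function('K')(G) = Pow(G, 3)
Add(Mul(Function('K')(Function('q')(-4)), Function('R')(-2, 6)), 49) = Add(Mul(Pow(Pow(-4, 2), 3), -2), 49) = Add(Mul(Pow(16, 3), -2), 49) = Add(Mul(4096, -2), 49) = Add(-8192, 49) = -8143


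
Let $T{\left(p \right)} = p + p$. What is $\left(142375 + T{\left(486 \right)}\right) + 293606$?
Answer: $436953$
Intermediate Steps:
$T{\left(p \right)} = 2 p$
$\left(142375 + T{\left(486 \right)}\right) + 293606 = \left(142375 + 2 \cdot 486\right) + 293606 = \left(142375 + 972\right) + 293606 = 143347 + 293606 = 436953$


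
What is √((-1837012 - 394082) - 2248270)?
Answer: 2*I*√1119841 ≈ 2116.4*I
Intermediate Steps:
√((-1837012 - 394082) - 2248270) = √(-2231094 - 2248270) = √(-4479364) = 2*I*√1119841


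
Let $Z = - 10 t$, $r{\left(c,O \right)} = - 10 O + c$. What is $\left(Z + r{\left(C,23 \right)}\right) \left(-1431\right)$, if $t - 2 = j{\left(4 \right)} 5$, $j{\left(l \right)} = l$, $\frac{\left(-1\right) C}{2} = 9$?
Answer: $669708$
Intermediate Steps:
$C = -18$ ($C = \left(-2\right) 9 = -18$)
$t = 22$ ($t = 2 + 4 \cdot 5 = 2 + 20 = 22$)
$r{\left(c,O \right)} = c - 10 O$
$Z = -220$ ($Z = \left(-10\right) 22 = -220$)
$\left(Z + r{\left(C,23 \right)}\right) \left(-1431\right) = \left(-220 - 248\right) \left(-1431\right) = \left(-468\right) \left(-1431\right) = 669708$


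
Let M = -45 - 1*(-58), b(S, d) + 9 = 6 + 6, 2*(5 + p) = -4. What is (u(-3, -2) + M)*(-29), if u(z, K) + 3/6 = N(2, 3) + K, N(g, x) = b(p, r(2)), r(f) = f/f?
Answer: -783/2 ≈ -391.50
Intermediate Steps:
p = -7 (p = -5 + (½)*(-4) = -5 - 2 = -7)
r(f) = 1
b(S, d) = 3 (b(S, d) = -9 + (6 + 6) = -9 + 12 = 3)
N(g, x) = 3
u(z, K) = 5/2 + K (u(z, K) = -½ + (3 + K) = 5/2 + K)
M = 13 (M = -45 + 58 = 13)
(u(-3, -2) + M)*(-29) = ((5/2 - 2) + 13)*(-29) = (½ + 13)*(-29) = (27/2)*(-29) = -783/2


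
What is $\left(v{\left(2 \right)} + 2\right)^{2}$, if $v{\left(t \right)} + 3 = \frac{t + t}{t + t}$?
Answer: $0$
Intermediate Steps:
$v{\left(t \right)} = -2$ ($v{\left(t \right)} = -3 + \frac{t + t}{t + t} = -3 + \frac{2 t}{2 t} = -3 + 2 t \frac{1}{2 t} = -3 + 1 = -2$)
$\left(v{\left(2 \right)} + 2\right)^{2} = \left(-2 + 2\right)^{2} = 0^{2} = 0$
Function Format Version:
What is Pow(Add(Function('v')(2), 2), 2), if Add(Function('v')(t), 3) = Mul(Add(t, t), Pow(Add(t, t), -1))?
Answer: 0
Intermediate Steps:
Function('v')(t) = -2 (Function('v')(t) = Add(-3, Mul(Add(t, t), Pow(Add(t, t), -1))) = Add(-3, Mul(Mul(2, t), Pow(Mul(2, t), -1))) = Add(-3, Mul(Mul(2, t), Mul(Rational(1, 2), Pow(t, -1)))) = Add(-3, 1) = -2)
Pow(Add(Function('v')(2), 2), 2) = Pow(Add(-2, 2), 2) = Pow(0, 2) = 0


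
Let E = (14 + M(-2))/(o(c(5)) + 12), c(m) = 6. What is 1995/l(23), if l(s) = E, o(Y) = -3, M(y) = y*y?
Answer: 1995/2 ≈ 997.50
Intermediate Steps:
M(y) = y²
E = 2 (E = (14 + (-2)²)/(-3 + 12) = (14 + 4)/9 = 18*(⅑) = 2)
l(s) = 2
1995/l(23) = 1995/2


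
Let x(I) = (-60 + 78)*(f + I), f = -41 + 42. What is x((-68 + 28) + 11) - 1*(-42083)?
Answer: 41579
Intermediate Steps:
f = 1
x(I) = 18 + 18*I (x(I) = (-60 + 78)*(1 + I) = 18*(1 + I) = 18 + 18*I)
x((-68 + 28) + 11) - 1*(-42083) = (18 + 18*((-68 + 28) + 11)) - 1*(-42083) = (18 + 18*(-40 + 11)) + 42083 = (18 + 18*(-29)) + 42083 = (18 - 522) + 42083 = -504 + 42083 = 41579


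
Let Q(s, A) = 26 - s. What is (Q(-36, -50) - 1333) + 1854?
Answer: 583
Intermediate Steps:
(Q(-36, -50) - 1333) + 1854 = ((26 - 1*(-36)) - 1333) + 1854 = ((26 + 36) - 1333) + 1854 = (62 - 1333) + 1854 = -1271 + 1854 = 583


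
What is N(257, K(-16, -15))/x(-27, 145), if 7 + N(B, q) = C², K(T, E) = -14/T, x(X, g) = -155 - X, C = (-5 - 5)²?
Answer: -9993/128 ≈ -78.070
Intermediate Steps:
C = 100 (C = (-10)² = 100)
N(B, q) = 9993 (N(B, q) = -7 + 100² = -7 + 10000 = 9993)
N(257, K(-16, -15))/x(-27, 145) = 9993/(-155 - 1*(-27)) = 9993/(-155 + 27) = 9993/(-128) = 9993*(-1/128) = -9993/128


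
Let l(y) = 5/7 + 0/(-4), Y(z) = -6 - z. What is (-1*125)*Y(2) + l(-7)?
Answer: 7005/7 ≈ 1000.7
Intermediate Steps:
l(y) = 5/7 (l(y) = 5*(⅐) + 0*(-¼) = 5/7 + 0 = 5/7)
(-1*125)*Y(2) + l(-7) = (-1*125)*(-6 - 1*2) + 5/7 = -125*(-6 - 2) + 5/7 = -125*(-8) + 5/7 = 1000 + 5/7 = 7005/7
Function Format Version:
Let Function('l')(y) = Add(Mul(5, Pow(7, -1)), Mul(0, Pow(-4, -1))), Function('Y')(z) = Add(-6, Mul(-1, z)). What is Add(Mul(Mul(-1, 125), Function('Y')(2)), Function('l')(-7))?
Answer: Rational(7005, 7) ≈ 1000.7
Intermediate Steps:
Function('l')(y) = Rational(5, 7) (Function('l')(y) = Add(Mul(5, Rational(1, 7)), Mul(0, Rational(-1, 4))) = Add(Rational(5, 7), 0) = Rational(5, 7))
Add(Mul(Mul(-1, 125), Function('Y')(2)), Function('l')(-7)) = Add(Mul(Mul(-1, 125), Add(-6, Mul(-1, 2))), Rational(5, 7)) = Add(Mul(-125, Add(-6, -2)), Rational(5, 7)) = Add(Mul(-125, -8), Rational(5, 7)) = Add(1000, Rational(5, 7)) = Rational(7005, 7)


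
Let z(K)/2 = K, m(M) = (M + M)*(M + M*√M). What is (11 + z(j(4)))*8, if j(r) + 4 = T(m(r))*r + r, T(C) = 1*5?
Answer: 408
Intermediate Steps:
m(M) = 2*M*(M + M^(3/2)) (m(M) = (2*M)*(M + M^(3/2)) = 2*M*(M + M^(3/2)))
T(C) = 5
j(r) = -4 + 6*r (j(r) = -4 + (5*r + r) = -4 + 6*r)
z(K) = 2*K
(11 + z(j(4)))*8 = (11 + 2*(-4 + 6*4))*8 = (11 + 2*(-4 + 24))*8 = (11 + 2*20)*8 = (11 + 40)*8 = 51*8 = 408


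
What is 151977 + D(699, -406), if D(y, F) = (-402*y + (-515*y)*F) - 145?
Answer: 146024744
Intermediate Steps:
D(y, F) = -145 - 402*y - 515*F*y (D(y, F) = (-402*y - 515*F*y) - 145 = -145 - 402*y - 515*F*y)
151977 + D(699, -406) = 151977 + (-145 - 402*699 - 515*(-406)*699) = 151977 + (-145 - 280998 + 146153910) = 151977 + 145872767 = 146024744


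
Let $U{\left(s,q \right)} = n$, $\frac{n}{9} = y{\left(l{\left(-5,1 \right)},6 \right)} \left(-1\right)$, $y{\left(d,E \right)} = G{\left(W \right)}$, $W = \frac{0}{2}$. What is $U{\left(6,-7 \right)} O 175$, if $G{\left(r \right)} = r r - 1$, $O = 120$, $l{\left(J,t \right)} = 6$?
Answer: $189000$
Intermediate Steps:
$W = 0$ ($W = 0 \cdot \frac{1}{2} = 0$)
$G{\left(r \right)} = -1 + r^{2}$ ($G{\left(r \right)} = r^{2} - 1 = -1 + r^{2}$)
$y{\left(d,E \right)} = -1$ ($y{\left(d,E \right)} = -1 + 0^{2} = -1 + 0 = -1$)
$n = 9$ ($n = 9 \left(\left(-1\right) \left(-1\right)\right) = 9 \cdot 1 = 9$)
$U{\left(s,q \right)} = 9$
$U{\left(6,-7 \right)} O 175 = 9 \cdot 120 \cdot 175 = 1080 \cdot 175 = 189000$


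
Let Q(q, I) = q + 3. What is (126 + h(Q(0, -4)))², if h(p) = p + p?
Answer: 17424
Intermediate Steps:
Q(q, I) = 3 + q
h(p) = 2*p
(126 + h(Q(0, -4)))² = (126 + 2*(3 + 0))² = (126 + 2*3)² = (126 + 6)² = 132² = 17424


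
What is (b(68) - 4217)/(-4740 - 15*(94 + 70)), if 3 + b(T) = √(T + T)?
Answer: 211/360 - √34/3600 ≈ 0.58449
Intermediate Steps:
b(T) = -3 + √2*√T (b(T) = -3 + √(T + T) = -3 + √(2*T) = -3 + √2*√T)
(b(68) - 4217)/(-4740 - 15*(94 + 70)) = ((-3 + √2*√68) - 4217)/(-4740 - 15*(94 + 70)) = ((-3 + √2*(2*√17)) - 4217)/(-4740 - 15*164) = ((-3 + 2*√34) - 4217)/(-4740 - 2460) = (-4220 + 2*√34)/(-7200) = (-4220 + 2*√34)*(-1/7200) = 211/360 - √34/3600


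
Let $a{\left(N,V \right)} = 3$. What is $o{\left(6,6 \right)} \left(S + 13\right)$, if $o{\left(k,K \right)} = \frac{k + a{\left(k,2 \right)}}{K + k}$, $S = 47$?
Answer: $45$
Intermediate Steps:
$o{\left(k,K \right)} = \frac{3 + k}{K + k}$ ($o{\left(k,K \right)} = \frac{k + 3}{K + k} = \frac{3 + k}{K + k}$)
$o{\left(6,6 \right)} \left(S + 13\right) = \frac{3 + 6}{6 + 6} \left(47 + 13\right) = \frac{1}{12} \cdot 9 \cdot 60 = \frac{3}{4} \cdot 60 = 45$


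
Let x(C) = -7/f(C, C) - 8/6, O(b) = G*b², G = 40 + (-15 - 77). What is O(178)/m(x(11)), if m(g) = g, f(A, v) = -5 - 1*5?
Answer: 49427040/19 ≈ 2.6014e+6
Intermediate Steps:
G = -52 (G = 40 - 92 = -52)
f(A, v) = -10 (f(A, v) = -5 - 5 = -10)
O(b) = -52*b²
x(C) = -19/30 (x(C) = -7/(-10) - 8/6 = -7*(-⅒) - 8*⅙ = 7/10 - 4/3 = -19/30)
O(178)/m(x(11)) = (-52*178²)/(-19/30) = -52*31684*(-30/19) = -1647568*(-30/19) = 49427040/19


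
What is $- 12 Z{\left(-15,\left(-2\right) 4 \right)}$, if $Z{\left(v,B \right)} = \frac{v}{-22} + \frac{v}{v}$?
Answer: $- \frac{222}{11} \approx -20.182$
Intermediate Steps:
$Z{\left(v,B \right)} = 1 - \frac{v}{22}$ ($Z{\left(v,B \right)} = v \left(- \frac{1}{22}\right) + 1 = - \frac{v}{22} + 1 = 1 - \frac{v}{22}$)
$- 12 Z{\left(-15,\left(-2\right) 4 \right)} = - 12 \left(1 - - \frac{15}{22}\right) = - 12 \left(1 + \frac{15}{22}\right) = \left(-12\right) \frac{37}{22} = - \frac{222}{11}$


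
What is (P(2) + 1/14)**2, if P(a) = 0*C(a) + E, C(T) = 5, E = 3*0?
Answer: 1/196 ≈ 0.0051020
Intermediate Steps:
E = 0
P(a) = 0 (P(a) = 0*5 + 0 = 0 + 0 = 0)
(P(2) + 1/14)**2 = (0 + 1/14)**2 = (1/14)**2 = 1/196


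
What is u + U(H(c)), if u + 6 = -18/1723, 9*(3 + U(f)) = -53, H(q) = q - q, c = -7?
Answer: -231044/15507 ≈ -14.899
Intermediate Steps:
H(q) = 0
U(f) = -80/9 (U(f) = -3 + (1/9)*(-53) = -3 - 53/9 = -80/9)
u = -10356/1723 (u = -6 - 18/1723 = -10356/1723 ≈ -6.0104)
u + U(H(c)) = -10356/1723 - 80/9 = -231044/15507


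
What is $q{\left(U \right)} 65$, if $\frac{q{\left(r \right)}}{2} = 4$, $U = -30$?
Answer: $520$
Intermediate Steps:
$q{\left(r \right)} = 8$ ($q{\left(r \right)} = 2 \cdot 4 = 8$)
$q{\left(U \right)} 65 = 8 \cdot 65 = 520$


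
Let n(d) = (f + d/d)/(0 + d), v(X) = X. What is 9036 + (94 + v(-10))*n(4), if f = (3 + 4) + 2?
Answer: 9246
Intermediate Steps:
f = 9 (f = 7 + 2 = 9)
n(d) = 10/d (n(d) = (9 + d/d)/(0 + d) = (9 + 1)/d = 10/d)
9036 + (94 + v(-10))*n(4) = 9036 + (94 - 10)*(10/4) = 9036 + 84*(10*(¼)) = 9036 + 84*(5/2) = 9036 + 210 = 9246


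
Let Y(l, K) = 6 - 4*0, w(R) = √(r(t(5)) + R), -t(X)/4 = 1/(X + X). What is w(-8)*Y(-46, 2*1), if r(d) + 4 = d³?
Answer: 12*I*√1885/25 ≈ 20.84*I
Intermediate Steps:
t(X) = -2/X (t(X) = -4/(X + X) = -4*1/(2*X) = -2/X)
r(d) = -4 + d³
w(R) = √(-508/125 + R) (w(R) = √((-4 + (-2/5)³) + R) = √((-4 + (-2*⅕)³) + R) = √((-4 + (-⅖)³) + R) = √((-4 - 8/125) + R) = √(-508/125 + R))
Y(l, K) = 6 (Y(l, K) = 6 + 0 = 6)
w(-8)*Y(-46, 2*1) = (√(-2540 + 625*(-8))/25)*6 = (√(-2540 - 5000)/25)*6 = (√(-7540)/25)*6 = ((2*I*√1885)/25)*6 = (2*I*√1885/25)*6 = 12*I*√1885/25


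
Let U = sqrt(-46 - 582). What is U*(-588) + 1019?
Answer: 1019 - 1176*I*sqrt(157) ≈ 1019.0 - 14735.0*I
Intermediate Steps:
U = 2*I*sqrt(157) (U = sqrt(-628) = 2*I*sqrt(157) ≈ 25.06*I)
U*(-588) + 1019 = (2*I*sqrt(157))*(-588) + 1019 = -1176*I*sqrt(157) + 1019 = 1019 - 1176*I*sqrt(157)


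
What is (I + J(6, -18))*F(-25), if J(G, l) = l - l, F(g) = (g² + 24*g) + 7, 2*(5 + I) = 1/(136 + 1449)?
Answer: -253584/1585 ≈ -159.99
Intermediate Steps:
I = -15849/3170 (I = -5 + 1/(2*(136 + 1449)) = -5 + (½)/1585 = -5 + (½)*(1/1585) = -5 + 1/3170 = -15849/3170 ≈ -4.9997)
F(g) = 7 + g² + 24*g
J(G, l) = 0
(I + J(6, -18))*F(-25) = (-15849/3170 + 0)*(7 + (-25)² + 24*(-25)) = -15849*(7 + 625 - 600)/3170 = -15849/3170*32 = -253584/1585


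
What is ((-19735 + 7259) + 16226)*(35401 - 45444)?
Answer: -37661250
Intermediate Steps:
((-19735 + 7259) + 16226)*(35401 - 45444) = (-12476 + 16226)*(-10043) = 3750*(-10043) = -37661250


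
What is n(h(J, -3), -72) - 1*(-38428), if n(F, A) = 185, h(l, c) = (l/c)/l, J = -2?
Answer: 38613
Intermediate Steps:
h(l, c) = 1/c
n(h(J, -3), -72) - 1*(-38428) = 185 - 1*(-38428) = 185 + 38428 = 38613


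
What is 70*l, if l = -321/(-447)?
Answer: 7490/149 ≈ 50.268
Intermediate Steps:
l = 107/149 (l = -321*(-1/447) = 107/149 ≈ 0.71812)
70*l = 70*(107/149) = 7490/149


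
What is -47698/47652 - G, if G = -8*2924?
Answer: 557313943/23826 ≈ 23391.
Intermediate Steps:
G = -23392
-47698/47652 - G = -47698/47652 - 1*(-23392) = -47698*1/47652 + 23392 = -23849/23826 + 23392 = 557313943/23826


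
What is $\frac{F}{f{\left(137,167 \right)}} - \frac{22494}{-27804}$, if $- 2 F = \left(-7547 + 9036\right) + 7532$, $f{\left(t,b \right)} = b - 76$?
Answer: $- \frac{209801}{4303} \approx -48.757$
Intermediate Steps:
$f{\left(t,b \right)} = -76 + b$ ($f{\left(t,b \right)} = b - 76 = -76 + b$)
$F = - \frac{9021}{2}$ ($F = - \frac{\left(-7547 + 9036\right) + 7532}{2} = - \frac{1489 + 7532}{2} = \left(- \frac{1}{2}\right) 9021 = - \frac{9021}{2} \approx -4510.5$)
$\frac{F}{f{\left(137,167 \right)}} - \frac{22494}{-27804} = - \frac{9021}{2 \left(-76 + 167\right)} - \frac{22494}{-27804} = - \frac{9021}{2 \cdot 91} - - \frac{3749}{4634} = \left(- \frac{9021}{2}\right) \frac{1}{91} + \frac{3749}{4634} = - \frac{9021}{182} + \frac{3749}{4634} = - \frac{209801}{4303}$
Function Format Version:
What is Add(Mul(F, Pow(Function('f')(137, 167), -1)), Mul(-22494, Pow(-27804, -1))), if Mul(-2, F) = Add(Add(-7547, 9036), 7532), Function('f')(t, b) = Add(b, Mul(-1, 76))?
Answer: Rational(-209801, 4303) ≈ -48.757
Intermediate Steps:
Function('f')(t, b) = Add(-76, b) (Function('f')(t, b) = Add(b, -76) = Add(-76, b))
F = Rational(-9021, 2) (F = Mul(Rational(-1, 2), Add(Add(-7547, 9036), 7532)) = Mul(Rational(-1, 2), Add(1489, 7532)) = Mul(Rational(-1, 2), 9021) = Rational(-9021, 2) ≈ -4510.5)
Add(Mul(F, Pow(Function('f')(137, 167), -1)), Mul(-22494, Pow(-27804, -1))) = Add(Mul(Rational(-9021, 2), Pow(Add(-76, 167), -1)), Mul(-22494, Pow(-27804, -1))) = Add(Mul(Rational(-9021, 2), Pow(91, -1)), Mul(-22494, Rational(-1, 27804))) = Add(Mul(Rational(-9021, 2), Rational(1, 91)), Rational(3749, 4634)) = Add(Rational(-9021, 182), Rational(3749, 4634)) = Rational(-209801, 4303)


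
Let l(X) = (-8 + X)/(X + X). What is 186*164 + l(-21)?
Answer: 1281197/42 ≈ 30505.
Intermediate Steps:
l(X) = (-8 + X)/(2*X) (l(X) = (-8 + X)/((2*X)) = (-8 + X)*(1/(2*X)) = (-8 + X)/(2*X))
186*164 + l(-21) = 186*164 + (½)*(-8 - 21)/(-21) = 30504 + (½)*(-1/21)*(-29) = 30504 + 29/42 = 1281197/42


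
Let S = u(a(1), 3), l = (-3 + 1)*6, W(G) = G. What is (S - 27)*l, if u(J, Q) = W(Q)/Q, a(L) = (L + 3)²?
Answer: 312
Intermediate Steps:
l = -12 (l = -2*6 = -12)
a(L) = (3 + L)²
u(J, Q) = 1 (u(J, Q) = Q/Q = 1)
S = 1
(S - 27)*l = (1 - 27)*(-12) = -26*(-12) = 312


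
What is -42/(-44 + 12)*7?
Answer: 147/16 ≈ 9.1875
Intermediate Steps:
-42/(-44 + 12)*7 = -42/(-32)*7 = -42*(-1/32)*7 = (21/16)*7 = 147/16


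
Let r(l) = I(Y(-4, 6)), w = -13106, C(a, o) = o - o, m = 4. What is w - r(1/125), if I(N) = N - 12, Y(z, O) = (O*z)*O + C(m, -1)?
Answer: -12950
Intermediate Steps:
C(a, o) = 0
Y(z, O) = z*O² (Y(z, O) = (O*z)*O + 0 = z*O² + 0 = z*O²)
I(N) = -12 + N
r(l) = -156 (r(l) = -12 - 4*6² = -12 - 4*36 = -12 - 144 = -156)
w - r(1/125) = -13106 - 1*(-156) = -13106 + 156 = -12950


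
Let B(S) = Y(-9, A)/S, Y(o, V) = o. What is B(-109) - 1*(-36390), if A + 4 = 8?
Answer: 3966519/109 ≈ 36390.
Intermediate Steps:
A = 4 (A = -4 + 8 = 4)
B(S) = -9/S
B(-109) - 1*(-36390) = -9/(-109) - 1*(-36390) = -9*(-1/109) + 36390 = 9/109 + 36390 = 3966519/109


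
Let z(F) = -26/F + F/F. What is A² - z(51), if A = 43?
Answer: 94274/51 ≈ 1848.5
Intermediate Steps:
z(F) = 1 - 26/F (z(F) = -26/F + 1 = 1 - 26/F)
A² - z(51) = 43² - (-26 + 51)/51 = 1849 - 25/51 = 94274/51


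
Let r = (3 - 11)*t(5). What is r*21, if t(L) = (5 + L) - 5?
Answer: -840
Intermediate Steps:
t(L) = L
r = -40 (r = (3 - 11)*5 = -8*5 = -40)
r*21 = -40*21 = -840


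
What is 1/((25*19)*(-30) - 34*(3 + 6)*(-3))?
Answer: -1/13332 ≈ -7.5008e-5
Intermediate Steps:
1/((25*19)*(-30) - 34*(3 + 6)*(-3)) = 1/(475*(-30) - 306*(-3)) = 1/(-14250 - 34*(-27)) = 1/(-14250 + 918) = 1/(-13332) = -1/13332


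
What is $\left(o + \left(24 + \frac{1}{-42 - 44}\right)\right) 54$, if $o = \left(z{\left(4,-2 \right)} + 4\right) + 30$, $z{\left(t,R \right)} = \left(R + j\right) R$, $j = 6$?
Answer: $\frac{116073}{43} \approx 2699.4$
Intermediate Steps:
$z{\left(t,R \right)} = R \left(6 + R\right)$ ($z{\left(t,R \right)} = \left(R + 6\right) R = \left(6 + R\right) R = R \left(6 + R\right)$)
$o = 26$ ($o = \left(- 2 \left(6 - 2\right) + 4\right) + 30 = \left(\left(-2\right) 4 + 4\right) + 30 = \left(-8 + 4\right) + 30 = -4 + 30 = 26$)
$\left(o + \left(24 + \frac{1}{-42 - 44}\right)\right) 54 = \left(26 + \left(24 + \frac{1}{-42 - 44}\right)\right) 54 = \left(26 + \left(24 + \frac{1}{-86}\right)\right) 54 = \left(26 + \left(24 - \frac{1}{86}\right)\right) 54 = \left(26 + \frac{2063}{86}\right) 54 = \frac{4299}{86} \cdot 54 = \frac{116073}{43}$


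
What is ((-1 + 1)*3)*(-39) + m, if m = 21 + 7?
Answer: 28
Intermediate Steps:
m = 28
((-1 + 1)*3)*(-39) + m = ((-1 + 1)*3)*(-39) + 28 = (0*3)*(-39) + 28 = 0*(-39) + 28 = 0 + 28 = 28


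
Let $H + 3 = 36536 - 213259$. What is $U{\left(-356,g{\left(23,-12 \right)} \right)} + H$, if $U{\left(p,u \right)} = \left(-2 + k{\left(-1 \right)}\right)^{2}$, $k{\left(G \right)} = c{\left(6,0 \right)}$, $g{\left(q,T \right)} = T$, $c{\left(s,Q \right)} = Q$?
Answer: $-176722$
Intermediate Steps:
$k{\left(G \right)} = 0$
$H = -176726$ ($H = -3 + \left(36536 - 213259\right) = -3 - 176723 = -176726$)
$U{\left(p,u \right)} = 4$ ($U{\left(p,u \right)} = \left(-2 + 0\right)^{2} = \left(-2\right)^{2} = 4$)
$U{\left(-356,g{\left(23,-12 \right)} \right)} + H = 4 - 176726 = -176722$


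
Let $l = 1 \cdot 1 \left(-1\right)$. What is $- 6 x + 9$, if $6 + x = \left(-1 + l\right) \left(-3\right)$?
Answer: $9$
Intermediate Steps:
$l = -1$ ($l = 1 \left(-1\right) = -1$)
$x = 0$ ($x = -6 + \left(-1 - 1\right) \left(-3\right) = -6 - -6 = -6 + 6 = 0$)
$- 6 x + 9 = \left(-6\right) 0 + 9 = 0 + 9 = 9$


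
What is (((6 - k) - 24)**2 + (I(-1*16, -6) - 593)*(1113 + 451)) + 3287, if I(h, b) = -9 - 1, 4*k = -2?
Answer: -3757995/4 ≈ -9.3950e+5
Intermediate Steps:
k = -1/2 (k = (1/4)*(-2) = -1/2 ≈ -0.50000)
I(h, b) = -10
(((6 - k) - 24)**2 + (I(-1*16, -6) - 593)*(1113 + 451)) + 3287 = (((6 - 1*(-1/2)) - 24)**2 + (-10 - 593)*(1113 + 451)) + 3287 = (((6 + 1/2) - 24)**2 - 603*1564) + 3287 = ((13/2 - 24)**2 - 943092) + 3287 = ((-35/2)**2 - 943092) + 3287 = (1225/4 - 943092) + 3287 = -3771143/4 + 3287 = -3757995/4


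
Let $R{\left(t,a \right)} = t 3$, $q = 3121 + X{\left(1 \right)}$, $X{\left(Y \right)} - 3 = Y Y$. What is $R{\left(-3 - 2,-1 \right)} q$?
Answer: $-46875$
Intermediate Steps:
$X{\left(Y \right)} = 3 + Y^{2}$ ($X{\left(Y \right)} = 3 + Y Y = 3 + Y^{2}$)
$q = 3125$ ($q = 3121 + \left(3 + 1^{2}\right) = 3121 + \left(3 + 1\right) = 3121 + 4 = 3125$)
$R{\left(t,a \right)} = 3 t$
$R{\left(-3 - 2,-1 \right)} q = 3 \left(-3 - 2\right) 3125 = 3 \left(-5\right) 3125 = \left(-15\right) 3125 = -46875$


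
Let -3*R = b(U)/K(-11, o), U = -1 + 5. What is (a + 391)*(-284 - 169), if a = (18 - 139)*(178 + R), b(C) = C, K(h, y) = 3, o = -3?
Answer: 28665689/3 ≈ 9.5552e+6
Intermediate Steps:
U = 4
R = -4/9 (R = -4/(3*3) = -⅓*4/3 = -4/9 ≈ -0.44444)
a = -193358/9 (a = (18 - 139)*(178 - 4/9) = -121*1598/9 = -193358/9 ≈ -21484.)
(a + 391)*(-284 - 169) = (-193358/9 + 391)*(-284 - 169) = -189839/9*(-453) = 28665689/3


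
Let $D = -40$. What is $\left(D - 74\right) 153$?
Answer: $-17442$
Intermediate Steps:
$\left(D - 74\right) 153 = \left(-40 - 74\right) 153 = \left(-114\right) 153 = -17442$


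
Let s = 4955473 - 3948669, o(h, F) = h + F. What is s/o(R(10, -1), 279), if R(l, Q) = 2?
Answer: 1006804/281 ≈ 3582.9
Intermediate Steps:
o(h, F) = F + h
s = 1006804
s/o(R(10, -1), 279) = 1006804/(279 + 2) = 1006804/281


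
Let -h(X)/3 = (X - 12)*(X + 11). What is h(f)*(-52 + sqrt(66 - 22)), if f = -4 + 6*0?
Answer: -17472 + 672*sqrt(11) ≈ -15243.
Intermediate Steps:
f = -4 (f = -4 + 0 = -4)
h(X) = -3*(-12 + X)*(11 + X) (h(X) = -3*(X - 12)*(X + 11) = -3*(-12 + X)*(11 + X))
h(f)*(-52 + sqrt(66 - 22)) = (396 - 3*(-4)**2 + 3*(-4))*(-52 + sqrt(66 - 22)) = (396 - 3*16 - 12)*(-52 + sqrt(44)) = (396 - 48 - 12)*(-52 + 2*sqrt(11)) = 336*(-52 + 2*sqrt(11)) = -17472 + 672*sqrt(11)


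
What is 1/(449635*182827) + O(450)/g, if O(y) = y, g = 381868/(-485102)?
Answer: -4486276434709680908/7847904654048715 ≈ -571.65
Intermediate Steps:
g = -190934/242551 (g = 381868*(-1/485102) = -190934/242551 ≈ -0.78719)
1/(449635*182827) + O(450)/g = 1/(449635*182827) + 450/(-190934/242551) = (1/449635)*(1/182827) + 450*(-242551/190934) = 1/82205418145 - 54573975/95467 = -4486276434709680908/7847904654048715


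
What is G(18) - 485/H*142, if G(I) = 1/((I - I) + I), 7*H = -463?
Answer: 8678083/8334 ≈ 1041.3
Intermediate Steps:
H = -463/7 (H = (1/7)*(-463) = -463/7 ≈ -66.143)
G(I) = 1/I (G(I) = 1/(0 + I) = 1/I)
G(18) - 485/H*142 = 1/18 - 485/(-463/7)*142 = 1/18 - 485*(-7/463)*142 = 1/18 + (3395/463)*142 = 1/18 + 482090/463 = 8678083/8334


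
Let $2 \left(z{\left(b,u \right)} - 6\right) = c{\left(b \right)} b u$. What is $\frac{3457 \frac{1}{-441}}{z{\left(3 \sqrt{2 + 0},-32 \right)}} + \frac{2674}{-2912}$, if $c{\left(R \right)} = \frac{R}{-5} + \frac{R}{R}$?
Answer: $- \frac{3528043}{107596944} + \frac{345700 \sqrt{2}}{517293} \approx 0.91231$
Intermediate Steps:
$c{\left(R \right)} = 1 - \frac{R}{5}$ ($c{\left(R \right)} = R \left(- \frac{1}{5}\right) + 1 = - \frac{R}{5} + 1 = 1 - \frac{R}{5}$)
$z{\left(b,u \right)} = 6 + \frac{b u \left(1 - \frac{b}{5}\right)}{2}$ ($z{\left(b,u \right)} = 6 + \frac{\left(1 - \frac{b}{5}\right) b u}{2} = 6 + \frac{b \left(1 - \frac{b}{5}\right) u}{2} = 6 + \frac{b u \left(1 - \frac{b}{5}\right)}{2}$)
$\frac{3457 \frac{1}{-441}}{z{\left(3 \sqrt{2 + 0},-32 \right)}} + \frac{2674}{-2912} = \frac{3457 \frac{1}{-441}}{6 - \frac{1}{10} \cdot 3 \sqrt{2 + 0} \left(-32\right) \left(-5 + 3 \sqrt{2 + 0}\right)} + \frac{2674}{-2912} = \frac{3457 \left(- \frac{1}{441}\right)}{6 - \frac{1}{10} \cdot 3 \sqrt{2} \left(-32\right) \left(-5 + 3 \sqrt{2}\right)} + 2674 \left(- \frac{1}{2912}\right) = - \frac{3457}{441 \left(6 + \frac{48 \sqrt{2} \left(-5 + 3 \sqrt{2}\right)}{5}\right)} - \frac{191}{208} = - \frac{191}{208} - \frac{3457}{441 \left(6 + \frac{48 \sqrt{2} \left(-5 + 3 \sqrt{2}\right)}{5}\right)}$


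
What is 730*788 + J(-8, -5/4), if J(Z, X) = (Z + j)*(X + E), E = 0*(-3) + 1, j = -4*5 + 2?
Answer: 1150493/2 ≈ 5.7525e+5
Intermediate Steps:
j = -18 (j = -20 + 2 = -18)
E = 1 (E = 0 + 1 = 1)
J(Z, X) = (1 + X)*(-18 + Z) (J(Z, X) = (Z - 18)*(X + 1) = (-18 + Z)*(1 + X) = (1 + X)*(-18 + Z))
730*788 + J(-8, -5/4) = 730*788 + (-18 - 8 - (-90)/4 - 5/4*(-8)) = 575240 + (-18 - 8 - (-90)/4 - 5*1/4*(-8)) = 575240 + (-18 - 8 - 18*(-5/4) - 5/4*(-8)) = 575240 + (-18 - 8 + 45/2 + 10) = 575240 + 13/2 = 1150493/2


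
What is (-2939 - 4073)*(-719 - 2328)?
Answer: 21365564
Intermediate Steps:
(-2939 - 4073)*(-719 - 2328) = -7012*(-3047) = 21365564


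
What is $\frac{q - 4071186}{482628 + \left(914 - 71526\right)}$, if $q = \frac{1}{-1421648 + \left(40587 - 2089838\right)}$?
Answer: $- \frac{14130675416215}{1430065922384} \approx -9.8811$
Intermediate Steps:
$q = - \frac{1}{3470899}$ ($q = \frac{1}{-1421648 - 2049251} = \frac{1}{-3470899} = - \frac{1}{3470899} \approx -2.8811 \cdot 10^{-7}$)
$\frac{q - 4071186}{482628 + \left(914 - 71526\right)} = \frac{- \frac{1}{3470899} - 4071186}{482628 + \left(914 - 71526\right)} = - \frac{14130675416215}{3470899 \left(482628 + \left(914 - 71526\right)\right)} = - \frac{14130675416215}{3470899 \left(482628 - 70612\right)} = - \frac{14130675416215}{3470899 \cdot 412016} = \left(- \frac{14130675416215}{3470899}\right) \frac{1}{412016} = - \frac{14130675416215}{1430065922384}$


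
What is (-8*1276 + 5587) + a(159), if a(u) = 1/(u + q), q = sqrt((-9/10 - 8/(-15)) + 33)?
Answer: -3500176301/757451 - sqrt(29370)/757451 ≈ -4621.0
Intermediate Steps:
q = sqrt(29370)/30 (q = sqrt((-9*1/10 - 8*(-1/15)) + 33) = sqrt((-9/10 + 8/15) + 33) = sqrt(-11/30 + 33) = sqrt(979/30) = sqrt(29370)/30 ≈ 5.7126)
a(u) = 1/(u + sqrt(29370)/30)
(-8*1276 + 5587) + a(159) = (-8*1276 + 5587) + 30/(sqrt(29370) + 30*159) = (-10208 + 5587) + 30/(sqrt(29370) + 4770) = -4621 + 30/(4770 + sqrt(29370))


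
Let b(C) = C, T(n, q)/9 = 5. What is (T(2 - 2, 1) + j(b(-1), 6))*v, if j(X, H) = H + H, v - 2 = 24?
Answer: 1482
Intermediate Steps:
T(n, q) = 45 (T(n, q) = 9*5 = 45)
v = 26 (v = 2 + 24 = 26)
j(X, H) = 2*H
(T(2 - 2, 1) + j(b(-1), 6))*v = (45 + 2*6)*26 = (45 + 12)*26 = 57*26 = 1482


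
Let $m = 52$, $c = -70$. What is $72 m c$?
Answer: $-262080$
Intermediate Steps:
$72 m c = 72 \cdot 52 \left(-70\right) = 3744 \left(-70\right) = -262080$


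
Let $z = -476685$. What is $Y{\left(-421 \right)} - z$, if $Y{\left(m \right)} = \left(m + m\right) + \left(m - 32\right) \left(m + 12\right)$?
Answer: $661120$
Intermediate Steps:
$Y{\left(m \right)} = 2 m + \left(-32 + m\right) \left(12 + m\right)$
$Y{\left(-421 \right)} - z = \left(-384 + \left(-421\right)^{2} - -7578\right) - -476685 = \left(-384 + 177241 + 7578\right) + 476685 = 184435 + 476685 = 661120$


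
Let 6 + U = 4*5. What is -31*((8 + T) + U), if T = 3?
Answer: -775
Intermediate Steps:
U = 14 (U = -6 + 4*5 = -6 + 20 = 14)
-31*((8 + T) + U) = -31*((8 + 3) + 14) = -31*(11 + 14) = -31*25 = -775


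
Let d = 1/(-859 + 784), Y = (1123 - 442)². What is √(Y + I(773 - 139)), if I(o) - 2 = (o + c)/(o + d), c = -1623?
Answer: 2*√262130418015722/47549 ≈ 681.00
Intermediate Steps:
Y = 463761 (Y = 681² = 463761)
d = -1/75 (d = 1/(-75) = -1/75 ≈ -0.013333)
I(o) = 2 + (-1623 + o)/(-1/75 + o) (I(o) = 2 + (o - 1623)/(o - 1/75) = 2 + (-1623 + o)/(-1/75 + o))
√(Y + I(773 - 139)) = √(463761 + (-121727 + 225*(773 - 139))/(-1 + 75*(773 - 139))) = √(463761 + (-121727 + 225*634)/(-1 + 75*634)) = √(463761 + (-121727 + 142650)/(-1 + 47550)) = √(463761 + 20923/47549) = √(22051392712/47549) = 2*√262130418015722/47549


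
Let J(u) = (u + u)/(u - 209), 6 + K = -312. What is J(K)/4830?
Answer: 106/424235 ≈ 0.00024986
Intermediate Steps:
K = -318 (K = -6 - 312 = -318)
J(u) = 2*u/(-209 + u) (J(u) = (2*u)/(-209 + u) = 2*u/(-209 + u))
J(K)/4830 = (2*(-318)/(-209 - 318))/4830 = (2*(-318)/(-527))*(1/4830) = (2*(-318)*(-1/527))*(1/4830) = (636/527)*(1/4830) = 106/424235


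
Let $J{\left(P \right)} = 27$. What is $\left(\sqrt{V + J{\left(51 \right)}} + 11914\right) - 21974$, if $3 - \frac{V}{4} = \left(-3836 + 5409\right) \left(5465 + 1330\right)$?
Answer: $-10060 + i \sqrt{42754101} \approx -10060.0 + 6538.7 i$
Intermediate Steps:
$V = -42754128$ ($V = 12 - 4 \left(-3836 + 5409\right) \left(5465 + 1330\right) = 12 - 4 \cdot 1573 \cdot 6795 = 12 - 42754140 = -42754128$)
$\left(\sqrt{V + J{\left(51 \right)}} + 11914\right) - 21974 = \left(\sqrt{-42754128 + 27} + 11914\right) - 21974 = \left(\sqrt{-42754101} + 11914\right) - 21974 = \left(i \sqrt{42754101} + 11914\right) - 21974 = \left(11914 + i \sqrt{42754101}\right) - 21974 = -10060 + i \sqrt{42754101}$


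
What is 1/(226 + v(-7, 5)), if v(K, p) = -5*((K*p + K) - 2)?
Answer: 1/446 ≈ 0.0022422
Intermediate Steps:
v(K, p) = 10 - 5*K - 5*K*p (v(K, p) = -5*((K + K*p) - 2) = -5*(-2 + K + K*p) = 10 - 5*K - 5*K*p)
1/(226 + v(-7, 5)) = 1/(226 + (10 - 5*(-7) - 5*(-7)*5)) = 1/(226 + (10 + 35 + 175)) = 1/(226 + 220) = 1/446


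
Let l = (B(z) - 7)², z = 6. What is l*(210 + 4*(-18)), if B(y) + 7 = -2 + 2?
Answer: 27048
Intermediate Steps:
B(y) = -7 (B(y) = -7 + (-2 + 2) = -7 + 0 = -7)
l = 196 (l = (-7 - 7)² = (-14)² = 196)
l*(210 + 4*(-18)) = 196*(210 + 4*(-18)) = 196*(210 - 72) = 196*138 = 27048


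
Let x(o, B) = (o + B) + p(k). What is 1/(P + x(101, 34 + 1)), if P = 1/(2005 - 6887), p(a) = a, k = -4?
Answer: 4882/644423 ≈ 0.0075758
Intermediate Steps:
x(o, B) = -4 + B + o (x(o, B) = (o + B) - 4 = (B + o) - 4 = -4 + B + o)
P = -1/4882 (P = 1/(-4882) = -1/4882 ≈ -0.00020483)
1/(P + x(101, 34 + 1)) = 1/(-1/4882 + (-4 + (34 + 1) + 101)) = 1/(-1/4882 + (-4 + 35 + 101)) = 1/(-1/4882 + 132) = 1/(644423/4882) = 4882/644423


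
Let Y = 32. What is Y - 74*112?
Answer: -8256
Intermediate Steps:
Y - 74*112 = 32 - 74*112 = 32 - 8288 = -8256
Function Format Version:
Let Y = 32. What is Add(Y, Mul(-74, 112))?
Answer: -8256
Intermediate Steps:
Add(Y, Mul(-74, 112)) = Add(32, Mul(-74, 112)) = Add(32, -8288) = -8256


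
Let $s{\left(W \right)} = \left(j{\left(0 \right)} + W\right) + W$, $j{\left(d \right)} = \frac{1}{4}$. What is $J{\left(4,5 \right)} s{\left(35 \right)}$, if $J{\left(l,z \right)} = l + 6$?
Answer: $\frac{1405}{2} \approx 702.5$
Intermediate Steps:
$j{\left(d \right)} = \frac{1}{4}$
$J{\left(l,z \right)} = 6 + l$
$s{\left(W \right)} = \frac{1}{4} + 2 W$ ($s{\left(W \right)} = \left(\frac{1}{4} + W\right) + W = \frac{1}{4} + 2 W$)
$J{\left(4,5 \right)} s{\left(35 \right)} = \left(6 + 4\right) \left(\frac{1}{4} + 2 \cdot 35\right) = 10 \left(\frac{1}{4} + 70\right) = 10 \cdot \frac{281}{4} = \frac{1405}{2}$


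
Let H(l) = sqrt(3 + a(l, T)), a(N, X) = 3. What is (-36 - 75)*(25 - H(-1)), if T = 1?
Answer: -2775 + 111*sqrt(6) ≈ -2503.1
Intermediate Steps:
H(l) = sqrt(6) (H(l) = sqrt(3 + 3) = sqrt(6))
(-36 - 75)*(25 - H(-1)) = (-36 - 75)*(25 - sqrt(6)) = -111*(25 - sqrt(6)) = -2775 + 111*sqrt(6)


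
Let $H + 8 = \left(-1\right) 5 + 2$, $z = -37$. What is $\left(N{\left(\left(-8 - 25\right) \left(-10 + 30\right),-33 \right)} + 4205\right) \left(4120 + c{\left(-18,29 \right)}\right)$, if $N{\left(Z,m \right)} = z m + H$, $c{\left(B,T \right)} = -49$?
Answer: $22044465$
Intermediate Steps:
$H = -11$ ($H = -8 + \left(\left(-1\right) 5 + 2\right) = -8 + \left(-5 + 2\right) = -8 - 3 = -11$)
$N{\left(Z,m \right)} = -11 - 37 m$ ($N{\left(Z,m \right)} = - 37 m - 11 = -11 - 37 m$)
$\left(N{\left(\left(-8 - 25\right) \left(-10 + 30\right),-33 \right)} + 4205\right) \left(4120 + c{\left(-18,29 \right)}\right) = \left(\left(-11 - -1221\right) + 4205\right) \left(4120 - 49\right) = \left(\left(-11 + 1221\right) + 4205\right) 4071 = \left(1210 + 4205\right) 4071 = 5415 \cdot 4071 = 22044465$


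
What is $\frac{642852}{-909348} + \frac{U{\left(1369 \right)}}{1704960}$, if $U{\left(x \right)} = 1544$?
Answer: $- \frac{11402426173}{16150020480} \approx -0.70603$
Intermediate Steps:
$\frac{642852}{-909348} + \frac{U{\left(1369 \right)}}{1704960} = \frac{642852}{-909348} + \frac{1544}{1704960} = 642852 \left(- \frac{1}{909348}\right) + 1544 \cdot \frac{1}{1704960} = - \frac{53571}{75779} + \frac{193}{213120} = - \frac{11402426173}{16150020480}$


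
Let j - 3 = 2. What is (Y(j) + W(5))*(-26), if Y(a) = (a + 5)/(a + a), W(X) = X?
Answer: -156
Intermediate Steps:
j = 5 (j = 3 + 2 = 5)
Y(a) = (5 + a)/(2*a) (Y(a) = (5 + a)/((2*a)) = (5 + a)*(1/(2*a)) = (5 + a)/(2*a))
(Y(j) + W(5))*(-26) = ((1/2)*(5 + 5)/5 + 5)*(-26) = ((1/2)*(1/5)*10 + 5)*(-26) = (1 + 5)*(-26) = 6*(-26) = -156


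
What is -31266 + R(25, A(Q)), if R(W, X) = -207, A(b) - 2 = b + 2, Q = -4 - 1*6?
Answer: -31473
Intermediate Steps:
Q = -10 (Q = -4 - 6 = -10)
A(b) = 4 + b (A(b) = 2 + (b + 2) = 2 + (2 + b) = 4 + b)
-31266 + R(25, A(Q)) = -31266 - 207 = -31473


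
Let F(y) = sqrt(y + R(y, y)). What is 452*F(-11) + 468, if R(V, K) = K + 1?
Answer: 468 + 452*I*sqrt(21) ≈ 468.0 + 2071.3*I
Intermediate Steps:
R(V, K) = 1 + K
F(y) = sqrt(1 + 2*y) (F(y) = sqrt(y + (1 + y)) = sqrt(1 + 2*y))
452*F(-11) + 468 = 452*sqrt(1 + 2*(-11)) + 468 = 452*sqrt(1 - 22) + 468 = 452*sqrt(-21) + 468 = 452*(I*sqrt(21)) + 468 = 452*I*sqrt(21) + 468 = 468 + 452*I*sqrt(21)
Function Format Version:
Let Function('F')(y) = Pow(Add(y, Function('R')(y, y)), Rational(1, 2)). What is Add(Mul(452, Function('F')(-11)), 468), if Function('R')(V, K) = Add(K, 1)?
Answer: Add(468, Mul(452, I, Pow(21, Rational(1, 2)))) ≈ Add(468.00, Mul(2071.3, I))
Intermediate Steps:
Function('R')(V, K) = Add(1, K)
Function('F')(y) = Pow(Add(1, Mul(2, y)), Rational(1, 2)) (Function('F')(y) = Pow(Add(y, Add(1, y)), Rational(1, 2)) = Pow(Add(1, Mul(2, y)), Rational(1, 2)))
Add(Mul(452, Function('F')(-11)), 468) = Add(Mul(452, Pow(Add(1, Mul(2, -11)), Rational(1, 2))), 468) = Add(Mul(452, Pow(Add(1, -22), Rational(1, 2))), 468) = Add(Mul(452, Pow(-21, Rational(1, 2))), 468) = Add(Mul(452, Mul(I, Pow(21, Rational(1, 2)))), 468) = Add(Mul(452, I, Pow(21, Rational(1, 2))), 468) = Add(468, Mul(452, I, Pow(21, Rational(1, 2))))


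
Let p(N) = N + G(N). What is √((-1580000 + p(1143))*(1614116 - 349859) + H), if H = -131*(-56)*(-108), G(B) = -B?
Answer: 24*I*√3467928563 ≈ 1.4133e+6*I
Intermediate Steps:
p(N) = 0 (p(N) = N - N = 0)
H = -792288 (H = 7336*(-108) = -792288)
√((-1580000 + p(1143))*(1614116 - 349859) + H) = √((-1580000 + 0)*(1614116 - 349859) - 792288) = √(-1580000*1264257 - 792288) = √(-1997526060000 - 792288) = √(-1997526852288) = 24*I*√3467928563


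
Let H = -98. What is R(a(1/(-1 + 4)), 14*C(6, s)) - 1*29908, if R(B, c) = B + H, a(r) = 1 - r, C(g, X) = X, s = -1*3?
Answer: -90016/3 ≈ -30005.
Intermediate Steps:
s = -3
R(B, c) = -98 + B (R(B, c) = B - 98 = -98 + B)
R(a(1/(-1 + 4)), 14*C(6, s)) - 1*29908 = (-98 + (1 - 1/(-1 + 4))) - 1*29908 = (-98 + (1 - 1/3)) - 29908 = (-98 + (1 - 1*⅓)) - 29908 = (-98 + (1 - ⅓)) - 29908 = (-98 + ⅔) - 29908 = -292/3 - 29908 = -90016/3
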